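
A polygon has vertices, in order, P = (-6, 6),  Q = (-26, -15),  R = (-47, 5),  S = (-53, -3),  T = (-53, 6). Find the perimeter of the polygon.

|PQ| = √((-20)² + (-21)²) = √841 = 29
|QR| = √((-21)² + (20)²) = √841 = 29
|RS| = √((-6)² + (-8)²) = √100 = 10
|ST| = √((0)² + (9)²) = √81 = 9
|TP| = √((47)² + (0)²) = √2209 = 47
Perimeter = 29 + 29 + 10 + 9 + 47 = 124.

124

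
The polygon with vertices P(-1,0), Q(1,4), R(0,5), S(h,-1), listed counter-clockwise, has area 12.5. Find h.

-5

The doubled signed area Σ (x_i y_{i+1} − x_{i+1} y_i) is linear in h.
With h=0 it equals 0; the coefficient of h is -5 (from the two edges through S).
So -5·h + 0 = 2·12.5 = 25 ⇒ h = -5.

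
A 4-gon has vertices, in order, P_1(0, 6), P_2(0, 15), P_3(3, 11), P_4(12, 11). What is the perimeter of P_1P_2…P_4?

|P_1P_2| = √((0)² + (9)²) = √81 = 9
|P_2P_3| = √((3)² + (-4)²) = √25 = 5
|P_3P_4| = √((9)² + (0)²) = √81 = 9
|P_4P_1| = √((-12)² + (-5)²) = √169 = 13
Perimeter = 9 + 5 + 9 + 13 = 36.

36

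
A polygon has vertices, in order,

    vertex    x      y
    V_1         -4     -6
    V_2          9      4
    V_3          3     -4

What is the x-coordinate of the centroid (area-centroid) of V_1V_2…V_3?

Apply the surveyor's formula. First the cross-terms c_i = x_i·y_{i+1} − x_{i+1}·y_i:
  38, -48, -34  ⇒  2A = -44, A = -22.
Then Σ (x_i + x_{i+1})·c_i = -352, so x̄ = -352 / (6·(-22)) = 8/3.

8/3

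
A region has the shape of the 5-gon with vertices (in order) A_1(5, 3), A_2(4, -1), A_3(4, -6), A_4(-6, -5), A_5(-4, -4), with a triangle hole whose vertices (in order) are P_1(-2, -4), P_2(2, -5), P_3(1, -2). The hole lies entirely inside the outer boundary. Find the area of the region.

Outer boundary:
Σ = (-17) + (-20) + (-56) + (4) + (8) = -81
Area = |Σ|/2 = 40.5.
Hole:
Apply the shoelace (surveyor's) formula: 2A = Σ (x_i·y_{i+1} − x_{i+1}·y_i), indices taken mod 3.
P_1→P_2: (-2)(-5) − (2)(-4) = 18
P_2→P_3: (2)(-2) − (1)(-5) = 1
P_3→P_1: (1)(-4) − (-2)(-2) = -8
Σ = 11
Area = |Σ|/2 = 5.5.
Net area = 40.5 − 5.5 = 35.

35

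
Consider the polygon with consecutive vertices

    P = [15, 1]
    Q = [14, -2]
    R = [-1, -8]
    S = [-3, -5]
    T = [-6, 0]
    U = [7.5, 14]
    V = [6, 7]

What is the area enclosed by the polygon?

210.75

P→Q: (15)(-2) − (14)(1) = -44
Q→R: (14)(-8) − (-1)(-2) = -114
R→S: (-1)(-5) − (-3)(-8) = -19
S→T: (-3)(0) − (-6)(-5) = -30
T→U: (-6)(14) − (7.5)(0) = -84
U→V: (7.5)(7) − (6)(14) = -31.5
V→P: (6)(1) − (15)(7) = -99
Σ = -421.5
Area = |Σ|/2 = 210.75.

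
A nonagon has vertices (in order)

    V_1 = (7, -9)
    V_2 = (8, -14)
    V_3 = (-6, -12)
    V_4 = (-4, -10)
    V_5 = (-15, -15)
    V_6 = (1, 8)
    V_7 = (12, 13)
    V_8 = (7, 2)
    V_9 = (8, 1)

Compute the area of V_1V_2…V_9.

Apply the shoelace (surveyor's) formula: 2A = Σ (x_i·y_{i+1} − x_{i+1}·y_i), indices taken mod 9.
Cross-terms: -26, -180, 12, -90, -105, -83, -67, -9, -79  ⇒  Σ = -627
Area = |Σ|/2 = 313.5.

313.5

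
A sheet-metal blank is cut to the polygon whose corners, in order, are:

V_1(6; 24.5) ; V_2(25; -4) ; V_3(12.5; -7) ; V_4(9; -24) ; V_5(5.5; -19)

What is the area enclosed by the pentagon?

Apply the surveyor's formula: 2A = Σ (x_i·y_{i+1} − x_{i+1}·y_i), indices taken mod 5.
Cross-terms: -636.5, -125, -237, -39, 248.75  ⇒  Σ = -788.75
Area = |Σ|/2 = 394.375.

394.375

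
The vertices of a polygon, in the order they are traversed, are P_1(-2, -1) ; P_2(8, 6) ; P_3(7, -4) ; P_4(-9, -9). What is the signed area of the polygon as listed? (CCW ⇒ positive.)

Apply the surveyor's formula: 2A = Σ (x_i·y_{i+1} − x_{i+1}·y_i), indices taken mod 4.
Σ = (-4) + (-74) + (-99) + (-9) = -186
Signed area = Σ/2 = -93 (negative ⇒ clockwise traversal).

-93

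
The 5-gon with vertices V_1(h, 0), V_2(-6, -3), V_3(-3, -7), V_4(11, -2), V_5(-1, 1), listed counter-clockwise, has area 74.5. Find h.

-6

The doubled signed area Σ (x_i y_{i+1} − x_{i+1} y_i) is linear in h.
With h=0 it equals 125; the coefficient of h is -4 (from the two edges through V_1).
So -4·h + 125 = 2·74.5 = 149 ⇒ h = -6.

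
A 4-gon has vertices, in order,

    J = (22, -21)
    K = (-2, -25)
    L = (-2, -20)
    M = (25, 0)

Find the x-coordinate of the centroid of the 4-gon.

Apply the shoelace (surveyor's) formula. First the cross-terms c_i = x_i·y_{i+1} − x_{i+1}·y_i:
  -592, -10, 500, -525  ⇒  2A = -627, A = -313.5.
Then Σ (x_i + x_{i+1})·c_i = -24975, so x̄ = -24975 / (6·(-313.5)) = 2775/209.

2775/209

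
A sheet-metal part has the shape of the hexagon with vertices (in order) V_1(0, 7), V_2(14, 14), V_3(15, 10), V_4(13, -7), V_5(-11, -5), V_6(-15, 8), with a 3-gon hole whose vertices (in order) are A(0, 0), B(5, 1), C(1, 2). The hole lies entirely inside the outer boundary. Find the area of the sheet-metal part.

402

Outer boundary:
Σ = (-98) + (-70) + (-235) + (-142) + (-163) + (-105) = -813
Area = |Σ|/2 = 406.5.
Hole:
Apply the shoelace formula: 2A = Σ (x_i·y_{i+1} − x_{i+1}·y_i), indices taken mod 3.
Σ = (0) + (9) + (0) = 9
Area = |Σ|/2 = 4.5.
Net area = 406.5 − 4.5 = 402.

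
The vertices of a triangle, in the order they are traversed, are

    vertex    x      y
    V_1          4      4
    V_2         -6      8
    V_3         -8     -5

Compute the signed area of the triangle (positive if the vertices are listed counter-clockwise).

Apply Gauss's area formula: 2A = Σ (x_i·y_{i+1} − x_{i+1}·y_i), indices taken mod 3.
Cross-terms: 56, 94, -12  ⇒  Σ = 138
Signed area = Σ/2 = 69 (positive ⇒ counter-clockwise traversal).

69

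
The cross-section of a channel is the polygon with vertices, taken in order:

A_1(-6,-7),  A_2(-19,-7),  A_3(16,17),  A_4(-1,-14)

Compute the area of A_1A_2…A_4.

293

A_1→A_2: (-6)(-7) − (-19)(-7) = -91
A_2→A_3: (-19)(17) − (16)(-7) = -211
A_3→A_4: (16)(-14) − (-1)(17) = -207
A_4→A_1: (-1)(-7) − (-6)(-14) = -77
Σ = -586
Area = |Σ|/2 = 293.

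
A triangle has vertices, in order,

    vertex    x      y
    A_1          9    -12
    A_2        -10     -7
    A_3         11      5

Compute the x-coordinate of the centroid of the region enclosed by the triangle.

10/3

Apply the shoelace (surveyor's) formula. First the cross-terms c_i = x_i·y_{i+1} − x_{i+1}·y_i:
  -183, 27, -177  ⇒  2A = -333, A = -166.5.
Then Σ (x_i + x_{i+1})·c_i = -3330, so x̄ = -3330 / (6·(-166.5)) = 10/3.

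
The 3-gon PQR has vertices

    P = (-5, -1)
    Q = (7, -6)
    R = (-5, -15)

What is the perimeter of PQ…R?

|PQ| = √((12)² + (-5)²) = √169 = 13
|QR| = √((-12)² + (-9)²) = √225 = 15
|RP| = √((0)² + (14)²) = √196 = 14
Perimeter = 13 + 15 + 14 = 42.

42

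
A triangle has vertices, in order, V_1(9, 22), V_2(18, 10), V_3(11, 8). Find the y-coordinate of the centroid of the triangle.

40/3

Apply the shoelace formula. First the cross-terms c_i = x_i·y_{i+1} − x_{i+1}·y_i:
  -306, 34, 170  ⇒  2A = -102, A = -51.
Then Σ (y_i + y_{i+1})·c_i = -4080, so ȳ = -4080 / (6·(-51)) = 40/3.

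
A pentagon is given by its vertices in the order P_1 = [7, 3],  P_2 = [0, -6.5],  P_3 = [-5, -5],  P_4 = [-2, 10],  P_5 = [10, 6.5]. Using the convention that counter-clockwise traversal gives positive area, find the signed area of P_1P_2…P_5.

-133.25

Σ = (-45.5) + (-32.5) + (-60) + (-113) + (-15.5) = -266.5
Signed area = Σ/2 = -133.25 (negative ⇒ clockwise traversal).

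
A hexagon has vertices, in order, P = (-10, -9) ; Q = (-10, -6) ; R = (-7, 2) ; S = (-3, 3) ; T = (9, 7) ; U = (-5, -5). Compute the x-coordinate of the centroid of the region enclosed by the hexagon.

Apply Gauss's area formula. First the cross-terms c_i = x_i·y_{i+1} − x_{i+1}·y_i:
  -30, -62, -15, -48, -10, -5  ⇒  2A = -170, A = -85.
Then Σ (x_i + x_{i+1})·c_i = 1551, so x̄ = 1551 / (6·(-85)) = -517/170.

-517/170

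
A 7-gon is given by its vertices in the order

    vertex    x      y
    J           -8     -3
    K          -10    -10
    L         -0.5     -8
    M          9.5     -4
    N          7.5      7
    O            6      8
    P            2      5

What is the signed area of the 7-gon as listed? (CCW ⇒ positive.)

Apply Gauss's area formula: 2A = Σ (x_i·y_{i+1} − x_{i+1}·y_i), indices taken mod 7.
Σ = (50) + (75) + (78) + (96.5) + (18) + (14) + (34) = 365.5
Signed area = Σ/2 = 182.75 (positive ⇒ counter-clockwise traversal).

182.75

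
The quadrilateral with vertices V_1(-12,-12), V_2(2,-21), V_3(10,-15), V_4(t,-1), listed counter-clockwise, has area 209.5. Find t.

Write out the shoelace sum; only the two edges meeting at V_4 involve t:
2·Area = [(10·(-1) − t·(-15)) + (t·(-12) − (-12)·(-1))] + 456
       = 3·t + 434 = 419
⇒ t = -5.

-5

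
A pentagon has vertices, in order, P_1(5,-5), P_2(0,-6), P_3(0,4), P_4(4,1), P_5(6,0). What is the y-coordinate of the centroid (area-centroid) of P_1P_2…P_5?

Apply Gauss's area formula. First the cross-terms c_i = x_i·y_{i+1} − x_{i+1}·y_i:
  -30, 0, -16, -6, -30  ⇒  2A = -82, A = -41.
Then Σ (y_i + y_{i+1})·c_i = 394, so ȳ = 394 / (6·(-41)) = -197/123.

-197/123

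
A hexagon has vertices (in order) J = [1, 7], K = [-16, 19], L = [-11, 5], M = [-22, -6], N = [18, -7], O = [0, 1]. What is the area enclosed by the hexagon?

357.5

Σ = (131) + (129) + (176) + (262) + (18) + (-1) = 715
Area = |Σ|/2 = 357.5.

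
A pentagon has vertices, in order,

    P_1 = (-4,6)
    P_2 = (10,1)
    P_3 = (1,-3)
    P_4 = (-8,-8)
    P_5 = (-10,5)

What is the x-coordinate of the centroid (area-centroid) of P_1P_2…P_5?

-317/123

Apply the shoelace formula. First the cross-terms c_i = x_i·y_{i+1} − x_{i+1}·y_i:
  -64, -31, -32, -120, -40  ⇒  2A = -287, A = -143.5.
Then Σ (x_i + x_{i+1})·c_i = 2219, so x̄ = 2219 / (6·(-143.5)) = -317/123.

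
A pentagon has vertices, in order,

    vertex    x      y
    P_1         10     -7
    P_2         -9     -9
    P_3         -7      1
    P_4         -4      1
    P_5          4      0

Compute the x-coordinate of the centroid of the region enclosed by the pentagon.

Apply Gauss's area formula. First the cross-terms c_i = x_i·y_{i+1} − x_{i+1}·y_i:
  -153, -72, -3, -4, -28  ⇒  2A = -260, A = -130.
Then Σ (x_i + x_{i+1})·c_i = 640, so x̄ = 640 / (6·(-130)) = -32/39.

-32/39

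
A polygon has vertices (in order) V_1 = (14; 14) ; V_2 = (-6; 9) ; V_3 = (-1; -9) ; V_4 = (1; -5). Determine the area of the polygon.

185.5

Cross-terms: 210, 63, 14, 84  ⇒  Σ = 371
Area = |Σ|/2 = 185.5.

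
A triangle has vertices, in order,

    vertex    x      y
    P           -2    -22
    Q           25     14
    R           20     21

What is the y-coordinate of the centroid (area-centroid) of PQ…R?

Apply Gauss's area formula. First the cross-terms c_i = x_i·y_{i+1} − x_{i+1}·y_i:
  522, 245, -398  ⇒  2A = 369, A = 184.5.
Then Σ (y_i + y_{i+1})·c_i = 4797, so ȳ = 4797 / (6·184.5) = 13/3.

13/3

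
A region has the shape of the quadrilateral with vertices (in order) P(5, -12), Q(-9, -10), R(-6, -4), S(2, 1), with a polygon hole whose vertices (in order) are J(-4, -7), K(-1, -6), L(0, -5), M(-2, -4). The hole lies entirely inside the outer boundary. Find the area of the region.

99.5

Outer boundary:
Apply the shoelace formula: 2A = Σ (x_i·y_{i+1} − x_{i+1}·y_i), indices taken mod 4.
Cross-terms: -158, -24, 2, -29  ⇒  Σ = -209
Area = |Σ|/2 = 104.5.
Hole:
Apply Gauss's area formula: 2A = Σ (x_i·y_{i+1} − x_{i+1}·y_i), indices taken mod 4.
Σ = (17) + (5) + (-10) + (-2) = 10
Area = |Σ|/2 = 5.
Net area = 104.5 − 5 = 99.5.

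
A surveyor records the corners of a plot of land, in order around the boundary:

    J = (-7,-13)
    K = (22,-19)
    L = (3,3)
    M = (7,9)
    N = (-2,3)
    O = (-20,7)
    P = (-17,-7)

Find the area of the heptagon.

532

Apply Gauss's area formula: 2A = Σ (x_i·y_{i+1} − x_{i+1}·y_i), indices taken mod 7.
J→K: (-7)(-19) − (22)(-13) = 419
K→L: (22)(3) − (3)(-19) = 123
L→M: (3)(9) − (7)(3) = 6
M→N: (7)(3) − (-2)(9) = 39
N→O: (-2)(7) − (-20)(3) = 46
O→P: (-20)(-7) − (-17)(7) = 259
P→J: (-17)(-13) − (-7)(-7) = 172
Σ = 1064
Area = |Σ|/2 = 532.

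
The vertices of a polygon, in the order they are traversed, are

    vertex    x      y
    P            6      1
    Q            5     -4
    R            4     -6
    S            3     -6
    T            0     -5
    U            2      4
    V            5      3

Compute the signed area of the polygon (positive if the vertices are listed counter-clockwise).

Apply the surveyor's formula: 2A = Σ (x_i·y_{i+1} − x_{i+1}·y_i), indices taken mod 7.
P→Q: (6)(-4) − (5)(1) = -29
Q→R: (5)(-6) − (4)(-4) = -14
R→S: (4)(-6) − (3)(-6) = -6
S→T: (3)(-5) − (0)(-6) = -15
T→U: (0)(4) − (2)(-5) = 10
U→V: (2)(3) − (5)(4) = -14
V→P: (5)(1) − (6)(3) = -13
Σ = -81
Signed area = Σ/2 = -40.5 (negative ⇒ clockwise traversal).

-40.5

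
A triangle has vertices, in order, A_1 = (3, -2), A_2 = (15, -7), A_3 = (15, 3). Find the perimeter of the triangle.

|A_1A_2| = √((12)² + (-5)²) = √169 = 13
|A_2A_3| = √((0)² + (10)²) = √100 = 10
|A_3A_1| = √((-12)² + (-5)²) = √169 = 13
Perimeter = 13 + 10 + 13 = 36.

36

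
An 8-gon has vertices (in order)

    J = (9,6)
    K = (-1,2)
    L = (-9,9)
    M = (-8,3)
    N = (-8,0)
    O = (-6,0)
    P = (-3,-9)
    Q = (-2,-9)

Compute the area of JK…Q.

J→K: (9)(2) − (-1)(6) = 24
K→L: (-1)(9) − (-9)(2) = 9
L→M: (-9)(3) − (-8)(9) = 45
M→N: (-8)(0) − (-8)(3) = 24
N→O: (-8)(0) − (-6)(0) = 0
O→P: (-6)(-9) − (-3)(0) = 54
P→Q: (-3)(-9) − (-2)(-9) = 9
Q→J: (-2)(6) − (9)(-9) = 69
Σ = 234
Area = |Σ|/2 = 117.

117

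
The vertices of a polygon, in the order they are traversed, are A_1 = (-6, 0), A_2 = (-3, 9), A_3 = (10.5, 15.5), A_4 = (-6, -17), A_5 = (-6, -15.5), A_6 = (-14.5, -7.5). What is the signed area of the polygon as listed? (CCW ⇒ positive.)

-257.125

Apply the shoelace formula: 2A = Σ (x_i·y_{i+1} − x_{i+1}·y_i), indices taken mod 6.
A_1→A_2: (-6)(9) − (-3)(0) = -54
A_2→A_3: (-3)(15.5) − (10.5)(9) = -141
A_3→A_4: (10.5)(-17) − (-6)(15.5) = -85.5
A_4→A_5: (-6)(-15.5) − (-6)(-17) = -9
A_5→A_6: (-6)(-7.5) − (-14.5)(-15.5) = -179.75
A_6→A_1: (-14.5)(0) − (-6)(-7.5) = -45
Σ = -514.25
Signed area = Σ/2 = -257.125 (negative ⇒ clockwise traversal).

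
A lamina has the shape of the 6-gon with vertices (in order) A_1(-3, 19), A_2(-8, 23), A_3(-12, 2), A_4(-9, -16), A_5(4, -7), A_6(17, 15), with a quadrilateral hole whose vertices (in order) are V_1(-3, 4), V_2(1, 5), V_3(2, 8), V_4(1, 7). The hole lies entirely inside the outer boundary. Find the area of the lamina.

608.5

Outer boundary:
Apply Gauss's area formula: 2A = Σ (x_i·y_{i+1} − x_{i+1}·y_i), indices taken mod 6.
Σ = (83) + (260) + (210) + (127) + (179) + (368) = 1227
Area = |Σ|/2 = 613.5.
Hole:
Cross-terms: -19, -2, 6, 25  ⇒  Σ = 10
Area = |Σ|/2 = 5.
Net area = 613.5 − 5 = 608.5.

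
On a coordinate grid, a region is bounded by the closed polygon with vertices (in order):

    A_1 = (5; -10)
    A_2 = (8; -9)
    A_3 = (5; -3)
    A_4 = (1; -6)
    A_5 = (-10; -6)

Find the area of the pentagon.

46.5

Σ = (35) + (21) + (-27) + (-66) + (130) = 93
Area = |Σ|/2 = 46.5.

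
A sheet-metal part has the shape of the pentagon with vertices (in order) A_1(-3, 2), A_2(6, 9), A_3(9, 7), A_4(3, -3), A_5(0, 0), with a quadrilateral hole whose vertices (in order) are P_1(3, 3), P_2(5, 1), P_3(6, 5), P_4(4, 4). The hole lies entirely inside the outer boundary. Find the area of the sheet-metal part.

57.5

Outer boundary:
Apply the surveyor's formula: 2A = Σ (x_i·y_{i+1} − x_{i+1}·y_i), indices taken mod 5.
Cross-terms: -39, -39, -48, 0, 0  ⇒  Σ = -126
Area = |Σ|/2 = 63.
Hole:
Apply the shoelace formula: 2A = Σ (x_i·y_{i+1} − x_{i+1}·y_i), indices taken mod 4.
P_1→P_2: (3)(1) − (5)(3) = -12
P_2→P_3: (5)(5) − (6)(1) = 19
P_3→P_4: (6)(4) − (4)(5) = 4
P_4→P_1: (4)(3) − (3)(4) = 0
Σ = 11
Area = |Σ|/2 = 5.5.
Net area = 63 − 5.5 = 57.5.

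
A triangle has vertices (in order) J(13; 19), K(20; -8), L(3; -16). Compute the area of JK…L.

257.5

Apply Gauss's area formula: 2A = Σ (x_i·y_{i+1} − x_{i+1}·y_i), indices taken mod 3.
Cross-terms: -484, -296, 265  ⇒  Σ = -515
Area = |Σ|/2 = 257.5.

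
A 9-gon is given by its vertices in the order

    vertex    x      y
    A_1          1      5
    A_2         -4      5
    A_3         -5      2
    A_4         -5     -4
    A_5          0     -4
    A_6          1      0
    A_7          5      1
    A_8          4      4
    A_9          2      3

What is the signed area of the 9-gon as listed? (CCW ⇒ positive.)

Σ = (25) + (17) + (30) + (20) + (4) + (1) + (16) + (4) + (7) = 124
Signed area = Σ/2 = 62 (positive ⇒ counter-clockwise traversal).

62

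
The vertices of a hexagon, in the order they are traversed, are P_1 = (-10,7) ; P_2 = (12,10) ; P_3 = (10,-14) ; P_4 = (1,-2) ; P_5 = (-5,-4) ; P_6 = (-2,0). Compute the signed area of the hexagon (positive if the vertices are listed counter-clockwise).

Apply the shoelace formula: 2A = Σ (x_i·y_{i+1} − x_{i+1}·y_i), indices taken mod 6.
Σ = (-184) + (-268) + (-6) + (-14) + (-8) + (-14) = -494
Signed area = Σ/2 = -247 (negative ⇒ clockwise traversal).

-247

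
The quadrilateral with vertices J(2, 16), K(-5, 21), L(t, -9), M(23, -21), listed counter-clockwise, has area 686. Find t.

-14

Write out the shoelace sum; only the two edges meeting at L involve t:
2·Area = [((-5)·(-9) − t·21) + (t·(-21) − 23·(-9))] + 532
       = -42·t + 784 = 1372
⇒ t = -14.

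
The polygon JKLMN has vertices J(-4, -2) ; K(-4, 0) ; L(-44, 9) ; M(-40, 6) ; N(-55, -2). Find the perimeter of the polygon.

116

|JK| = √((0)² + (2)²) = √4 = 2
|KL| = √((-40)² + (9)²) = √1681 = 41
|LM| = √((4)² + (-3)²) = √25 = 5
|MN| = √((-15)² + (-8)²) = √289 = 17
|NJ| = √((51)² + (0)²) = √2601 = 51
Perimeter = 2 + 41 + 5 + 17 + 51 = 116.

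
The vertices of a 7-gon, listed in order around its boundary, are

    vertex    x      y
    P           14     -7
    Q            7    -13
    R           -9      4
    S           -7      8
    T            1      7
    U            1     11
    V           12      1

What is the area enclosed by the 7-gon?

274

Cross-terms: -133, -89, -44, -57, 4, -131, -98  ⇒  Σ = -548
Area = |Σ|/2 = 274.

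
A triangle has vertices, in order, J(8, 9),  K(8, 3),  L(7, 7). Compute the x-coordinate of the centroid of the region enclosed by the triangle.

Apply the shoelace formula. First the cross-terms c_i = x_i·y_{i+1} − x_{i+1}·y_i:
  -48, 35, 7  ⇒  2A = -6, A = -3.
Then Σ (x_i + x_{i+1})·c_i = -138, so x̄ = -138 / (6·(-3)) = 23/3.

23/3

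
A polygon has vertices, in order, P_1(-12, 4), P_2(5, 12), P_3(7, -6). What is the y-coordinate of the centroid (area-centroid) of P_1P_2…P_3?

Apply Gauss's area formula. First the cross-terms c_i = x_i·y_{i+1} − x_{i+1}·y_i:
  -164, -114, -44  ⇒  2A = -322, A = -161.
Then Σ (y_i + y_{i+1})·c_i = -3220, so ȳ = -3220 / (6·(-161)) = 10/3.

10/3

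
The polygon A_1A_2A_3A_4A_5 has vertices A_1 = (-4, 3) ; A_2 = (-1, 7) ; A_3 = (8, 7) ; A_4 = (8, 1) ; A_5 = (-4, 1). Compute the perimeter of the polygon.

34

|A_1A_2| = √((3)² + (4)²) = √25 = 5
|A_2A_3| = √((9)² + (0)²) = √81 = 9
|A_3A_4| = √((0)² + (-6)²) = √36 = 6
|A_4A_5| = √((-12)² + (0)²) = √144 = 12
|A_5A_1| = √((0)² + (2)²) = √4 = 2
Perimeter = 5 + 9 + 6 + 12 + 2 = 34.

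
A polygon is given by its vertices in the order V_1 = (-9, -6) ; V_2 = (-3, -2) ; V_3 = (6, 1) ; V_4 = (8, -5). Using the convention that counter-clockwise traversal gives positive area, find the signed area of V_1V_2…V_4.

Apply Gauss's area formula: 2A = Σ (x_i·y_{i+1} − x_{i+1}·y_i), indices taken mod 4.
Σ = (0) + (9) + (-38) + (-93) = -122
Signed area = Σ/2 = -61 (negative ⇒ clockwise traversal).

-61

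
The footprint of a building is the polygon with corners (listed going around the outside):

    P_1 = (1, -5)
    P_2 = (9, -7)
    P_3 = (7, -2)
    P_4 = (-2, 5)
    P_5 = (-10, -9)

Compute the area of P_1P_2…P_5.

Σ = (38) + (31) + (31) + (68) + (59) = 227
Area = |Σ|/2 = 113.5.

113.5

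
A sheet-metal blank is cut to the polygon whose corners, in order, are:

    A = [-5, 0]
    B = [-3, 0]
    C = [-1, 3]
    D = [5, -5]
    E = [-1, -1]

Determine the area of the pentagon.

17

Apply Gauss's area formula: 2A = Σ (x_i·y_{i+1} − x_{i+1}·y_i), indices taken mod 5.
Σ = (0) + (-9) + (-10) + (-10) + (-5) = -34
Area = |Σ|/2 = 17.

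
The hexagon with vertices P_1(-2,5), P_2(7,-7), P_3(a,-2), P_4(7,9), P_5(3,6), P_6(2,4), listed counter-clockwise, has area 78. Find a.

Write out the shoelace sum; only the two edges meeting at P_3 involve a:
2·Area = [(7·(-2) − a·(-7)) + (a·9 − 7·(-2))] + 12
       = 16·a + 12 = 156
⇒ a = 9.

9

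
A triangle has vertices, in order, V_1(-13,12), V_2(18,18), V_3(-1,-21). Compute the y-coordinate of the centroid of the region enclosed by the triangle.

Apply the surveyor's formula. First the cross-terms c_i = x_i·y_{i+1} − x_{i+1}·y_i:
  -450, -360, -285  ⇒  2A = -1095, A = -547.5.
Then Σ (y_i + y_{i+1})·c_i = -9855, so ȳ = -9855 / (6·(-547.5)) = 3.

3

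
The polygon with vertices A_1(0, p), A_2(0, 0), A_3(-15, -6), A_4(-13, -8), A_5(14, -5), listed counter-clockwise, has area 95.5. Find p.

-2

Write out the shoelace sum; only the two edges meeting at A_1 involve p:
2·Area = [(14·p − 0·(-5)) + (0·0 − 0·p)] + 219
       = 14·p + 219 = 191
⇒ p = -2.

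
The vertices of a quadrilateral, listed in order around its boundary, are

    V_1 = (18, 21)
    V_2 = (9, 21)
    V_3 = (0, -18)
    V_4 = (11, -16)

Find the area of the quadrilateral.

372

Apply the shoelace formula: 2A = Σ (x_i·y_{i+1} − x_{i+1}·y_i), indices taken mod 4.
Cross-terms: 189, -162, 198, 519  ⇒  Σ = 744
Area = |Σ|/2 = 372.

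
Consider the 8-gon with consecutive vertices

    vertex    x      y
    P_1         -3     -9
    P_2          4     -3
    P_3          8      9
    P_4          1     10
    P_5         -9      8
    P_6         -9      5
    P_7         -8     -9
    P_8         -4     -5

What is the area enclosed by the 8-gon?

223.5

Apply Gauss's area formula: 2A = Σ (x_i·y_{i+1} − x_{i+1}·y_i), indices taken mod 8.
Cross-terms: 45, 60, 71, 98, 27, 121, 4, 21  ⇒  Σ = 447
Area = |Σ|/2 = 223.5.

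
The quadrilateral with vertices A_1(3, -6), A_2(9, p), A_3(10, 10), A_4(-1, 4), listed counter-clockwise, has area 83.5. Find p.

Write out the shoelace sum; only the two edges meeting at A_2 involve p:
2·Area = [(3·p − 9·(-6)) + (9·10 − 10·p)] + 44
       = -7·p + 188 = 167
⇒ p = 3.

3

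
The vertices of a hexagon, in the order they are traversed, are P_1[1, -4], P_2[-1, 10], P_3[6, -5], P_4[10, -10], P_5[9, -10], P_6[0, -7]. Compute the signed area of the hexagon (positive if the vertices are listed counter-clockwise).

-62.5

Apply the shoelace (surveyor's) formula: 2A = Σ (x_i·y_{i+1} − x_{i+1}·y_i), indices taken mod 6.
Σ = (6) + (-55) + (-10) + (-10) + (-63) + (7) = -125
Signed area = Σ/2 = -62.5 (negative ⇒ clockwise traversal).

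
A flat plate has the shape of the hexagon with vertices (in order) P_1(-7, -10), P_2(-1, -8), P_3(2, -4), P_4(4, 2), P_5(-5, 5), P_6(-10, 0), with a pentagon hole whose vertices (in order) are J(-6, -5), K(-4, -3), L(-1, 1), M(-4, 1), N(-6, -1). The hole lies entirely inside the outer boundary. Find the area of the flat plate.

Outer boundary:
Cross-terms: 46, 20, 20, 30, 50, 100  ⇒  Σ = 266
Area = |Σ|/2 = 133.
Hole:
Σ = (-2) + (-7) + (3) + (10) + (24) = 28
Area = |Σ|/2 = 14.
Net area = 133 − 14 = 119.

119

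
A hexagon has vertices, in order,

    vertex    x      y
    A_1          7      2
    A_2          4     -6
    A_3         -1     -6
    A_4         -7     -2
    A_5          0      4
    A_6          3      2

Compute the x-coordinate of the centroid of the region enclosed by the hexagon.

10/21

Apply the surveyor's formula. First the cross-terms c_i = x_i·y_{i+1} − x_{i+1}·y_i:
  -50, -30, -40, -28, -12, -8  ⇒  2A = -168, A = -84.
Then Σ (x_i + x_{i+1})·c_i = -240, so x̄ = -240 / (6·(-84)) = 10/21.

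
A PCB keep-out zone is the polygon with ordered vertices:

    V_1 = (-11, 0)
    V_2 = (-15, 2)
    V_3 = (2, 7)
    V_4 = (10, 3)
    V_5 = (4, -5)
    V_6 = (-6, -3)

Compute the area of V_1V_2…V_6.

166

Cross-terms: -22, -109, -64, -62, -42, -33  ⇒  Σ = -332
Area = |Σ|/2 = 166.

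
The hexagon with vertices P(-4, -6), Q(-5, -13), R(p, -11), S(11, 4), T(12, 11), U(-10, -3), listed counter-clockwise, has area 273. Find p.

9

The doubled signed area Σ (x_i y_{i+1} − x_{i+1} y_i) is linear in p.
With p=0 it equals 393; the coefficient of p is 17 (from the two edges through R).
So 17·p + 393 = 2·273 = 546 ⇒ p = 9.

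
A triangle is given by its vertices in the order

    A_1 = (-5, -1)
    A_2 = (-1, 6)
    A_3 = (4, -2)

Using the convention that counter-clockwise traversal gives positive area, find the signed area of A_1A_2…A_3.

-33.5

Apply the shoelace (surveyor's) formula: 2A = Σ (x_i·y_{i+1} − x_{i+1}·y_i), indices taken mod 3.
Σ = (-31) + (-22) + (-14) = -67
Signed area = Σ/2 = -33.5 (negative ⇒ clockwise traversal).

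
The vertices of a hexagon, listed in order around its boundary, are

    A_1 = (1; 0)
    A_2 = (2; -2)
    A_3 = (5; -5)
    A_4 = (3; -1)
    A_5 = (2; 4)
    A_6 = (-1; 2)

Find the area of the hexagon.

14

Σ = (-2) + (0) + (10) + (14) + (8) + (-2) = 28
Area = |Σ|/2 = 14.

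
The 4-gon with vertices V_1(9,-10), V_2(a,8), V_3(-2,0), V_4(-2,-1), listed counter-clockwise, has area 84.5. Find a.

5

The doubled signed area Σ (x_i y_{i+1} − x_{i+1} y_i) is linear in a.
With a=0 it equals 119; the coefficient of a is 10 (from the two edges through V_2).
So 10·a + 119 = 2·84.5 = 169 ⇒ a = 5.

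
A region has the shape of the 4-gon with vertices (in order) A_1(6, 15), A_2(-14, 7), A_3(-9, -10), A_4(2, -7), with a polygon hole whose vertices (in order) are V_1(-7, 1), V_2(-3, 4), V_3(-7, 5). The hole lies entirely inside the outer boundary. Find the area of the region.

Outer boundary:
Cross-terms: 252, 203, 83, 72  ⇒  Σ = 610
Area = |Σ|/2 = 305.
Hole:
Apply the shoelace formula: 2A = Σ (x_i·y_{i+1} − x_{i+1}·y_i), indices taken mod 3.
Σ = (-25) + (13) + (28) = 16
Area = |Σ|/2 = 8.
Net area = 305 − 8 = 297.

297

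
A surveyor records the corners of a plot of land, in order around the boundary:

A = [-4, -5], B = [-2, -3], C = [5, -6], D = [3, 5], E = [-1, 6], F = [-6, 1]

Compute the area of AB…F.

82

A→B: (-4)(-3) − (-2)(-5) = 2
B→C: (-2)(-6) − (5)(-3) = 27
C→D: (5)(5) − (3)(-6) = 43
D→E: (3)(6) − (-1)(5) = 23
E→F: (-1)(1) − (-6)(6) = 35
F→A: (-6)(-5) − (-4)(1) = 34
Σ = 164
Area = |Σ|/2 = 82.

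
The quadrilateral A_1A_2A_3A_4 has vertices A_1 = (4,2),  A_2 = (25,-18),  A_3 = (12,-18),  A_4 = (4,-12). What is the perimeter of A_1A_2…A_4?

|A_1A_2| = √((21)² + (-20)²) = √841 = 29
|A_2A_3| = √((-13)² + (0)²) = √169 = 13
|A_3A_4| = √((-8)² + (6)²) = √100 = 10
|A_4A_1| = √((0)² + (14)²) = √196 = 14
Perimeter = 29 + 13 + 10 + 14 = 66.

66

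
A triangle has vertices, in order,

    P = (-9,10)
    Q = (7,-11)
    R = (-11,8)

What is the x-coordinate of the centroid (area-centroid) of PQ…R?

Apply Gauss's area formula. First the cross-terms c_i = x_i·y_{i+1} − x_{i+1}·y_i:
  29, -65, -38  ⇒  2A = -74, A = -37.
Then Σ (x_i + x_{i+1})·c_i = 962, so x̄ = 962 / (6·(-37)) = -13/3.

-13/3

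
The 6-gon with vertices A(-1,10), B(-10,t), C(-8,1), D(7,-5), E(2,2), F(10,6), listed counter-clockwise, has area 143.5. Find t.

6

Write out the shoelace sum; only the two edges meeting at B involve t:
2·Area = [((-1)·t − (-10)·10) + ((-10)·1 − (-8)·t)] + 155
       = 7·t + 245 = 287
⇒ t = 6.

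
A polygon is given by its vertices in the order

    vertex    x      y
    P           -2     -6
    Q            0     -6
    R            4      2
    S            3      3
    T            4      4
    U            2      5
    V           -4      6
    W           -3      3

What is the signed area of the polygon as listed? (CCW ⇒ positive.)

58

Apply the shoelace formula: 2A = Σ (x_i·y_{i+1} − x_{i+1}·y_i), indices taken mod 8.
Σ = (12) + (24) + (6) + (0) + (12) + (32) + (6) + (24) = 116
Signed area = Σ/2 = 58 (positive ⇒ counter-clockwise traversal).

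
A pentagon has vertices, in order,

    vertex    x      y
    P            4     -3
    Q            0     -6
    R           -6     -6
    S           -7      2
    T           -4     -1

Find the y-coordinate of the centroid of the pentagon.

-815/249

Apply the shoelace (surveyor's) formula. First the cross-terms c_i = x_i·y_{i+1} − x_{i+1}·y_i:
  -24, -36, -54, 15, 16  ⇒  2A = -83, A = -41.5.
Then Σ (y_i + y_{i+1})·c_i = 815, so ȳ = 815 / (6·(-41.5)) = -815/249.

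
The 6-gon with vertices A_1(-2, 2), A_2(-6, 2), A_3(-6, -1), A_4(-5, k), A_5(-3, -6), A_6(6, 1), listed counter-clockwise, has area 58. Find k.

-6

The doubled signed area Σ (x_i y_{i+1} − x_{i+1} y_i) is linear in k.
With k=0 it equals 98; the coefficient of k is -3 (from the two edges through A_4).
So -3·k + 98 = 2·58 = 116 ⇒ k = -6.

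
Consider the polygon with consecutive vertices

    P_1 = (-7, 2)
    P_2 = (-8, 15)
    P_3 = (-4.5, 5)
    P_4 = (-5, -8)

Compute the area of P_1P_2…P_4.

Apply the surveyor's formula: 2A = Σ (x_i·y_{i+1} − x_{i+1}·y_i), indices taken mod 4.
Σ = (-89) + (27.5) + (61) + (-66) = -66.5
Area = |Σ|/2 = 33.25.

33.25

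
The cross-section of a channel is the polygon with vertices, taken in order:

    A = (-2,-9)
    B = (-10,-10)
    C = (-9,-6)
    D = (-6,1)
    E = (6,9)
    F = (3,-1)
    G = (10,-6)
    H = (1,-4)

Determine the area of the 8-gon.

148.5

Apply the shoelace (surveyor's) formula: 2A = Σ (x_i·y_{i+1} − x_{i+1}·y_i), indices taken mod 8.
Σ = (-70) + (-30) + (-45) + (-60) + (-33) + (-8) + (-34) + (-17) = -297
Area = |Σ|/2 = 148.5.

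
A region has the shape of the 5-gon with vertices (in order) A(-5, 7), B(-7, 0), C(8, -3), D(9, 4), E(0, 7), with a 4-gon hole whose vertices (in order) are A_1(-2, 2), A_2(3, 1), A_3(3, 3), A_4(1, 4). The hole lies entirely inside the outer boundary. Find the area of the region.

Outer boundary:
A→B: (-5)(0) − (-7)(7) = 49
B→C: (-7)(-3) − (8)(0) = 21
C→D: (8)(4) − (9)(-3) = 59
D→E: (9)(7) − (0)(4) = 63
E→A: (0)(7) − (-5)(7) = 35
Σ = 227
Area = |Σ|/2 = 113.5.
Hole:
Apply the shoelace (surveyor's) formula: 2A = Σ (x_i·y_{i+1} − x_{i+1}·y_i), indices taken mod 4.
Σ = (-8) + (6) + (9) + (10) = 17
Area = |Σ|/2 = 8.5.
Net area = 113.5 − 8.5 = 105.

105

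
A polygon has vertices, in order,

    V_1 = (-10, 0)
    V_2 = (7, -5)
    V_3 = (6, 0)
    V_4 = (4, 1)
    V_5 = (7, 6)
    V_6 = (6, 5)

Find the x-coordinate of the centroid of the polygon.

Apply the shoelace (surveyor's) formula. First the cross-terms c_i = x_i·y_{i+1} − x_{i+1}·y_i:
  50, 30, 6, 17, -1, 50  ⇒  2A = 152, A = 76.
Then Σ (x_i + x_{i+1})·c_i = 274, so x̄ = 274 / (6·76) = 137/228.

137/228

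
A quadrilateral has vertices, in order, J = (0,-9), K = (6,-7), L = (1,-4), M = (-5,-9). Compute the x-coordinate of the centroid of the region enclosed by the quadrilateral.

32/53

Apply Gauss's area formula. First the cross-terms c_i = x_i·y_{i+1} − x_{i+1}·y_i:
  54, -17, -29, 45  ⇒  2A = 53, A = 26.5.
Then Σ (x_i + x_{i+1})·c_i = 96, so x̄ = 96 / (6·26.5) = 32/53.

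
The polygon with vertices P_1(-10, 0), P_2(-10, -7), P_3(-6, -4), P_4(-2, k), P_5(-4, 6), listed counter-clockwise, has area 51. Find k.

The doubled signed area Σ (x_i y_{i+1} − x_{i+1} y_i) is linear in k.
With k=0 it equals 108; the coefficient of k is -2 (from the two edges through P_4).
So -2·k + 108 = 2·51 = 102 ⇒ k = 3.

3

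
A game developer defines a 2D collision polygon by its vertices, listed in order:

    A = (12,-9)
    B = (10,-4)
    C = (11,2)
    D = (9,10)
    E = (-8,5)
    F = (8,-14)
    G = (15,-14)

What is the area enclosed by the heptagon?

Σ = (42) + (64) + (92) + (125) + (72) + (98) + (33) = 526
Area = |Σ|/2 = 263.

263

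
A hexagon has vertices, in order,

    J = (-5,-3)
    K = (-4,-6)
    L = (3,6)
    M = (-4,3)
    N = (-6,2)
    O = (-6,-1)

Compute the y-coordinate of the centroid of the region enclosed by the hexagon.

Apply the shoelace formula. First the cross-terms c_i = x_i·y_{i+1} − x_{i+1}·y_i:
  18, -6, 33, 10, 18, 13  ⇒  2A = 86, A = 43.
Then Σ (y_i + y_{i+1})·c_i = 151, so ȳ = 151 / (6·43) = 151/258.

151/258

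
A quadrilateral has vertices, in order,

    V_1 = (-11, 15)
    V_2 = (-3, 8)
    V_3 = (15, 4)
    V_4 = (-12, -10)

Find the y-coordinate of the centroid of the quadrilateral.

Apply the shoelace formula. First the cross-terms c_i = x_i·y_{i+1} − x_{i+1}·y_i:
  -43, -132, -102, -290  ⇒  2A = -567, A = -283.5.
Then Σ (y_i + y_{i+1})·c_i = -3411, so ȳ = -3411 / (6·(-283.5)) = 379/189.

379/189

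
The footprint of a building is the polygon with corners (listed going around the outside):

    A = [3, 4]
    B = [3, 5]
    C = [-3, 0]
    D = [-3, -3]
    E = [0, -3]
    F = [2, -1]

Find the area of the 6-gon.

Apply the shoelace formula: 2A = Σ (x_i·y_{i+1} − x_{i+1}·y_i), indices taken mod 6.
A→B: (3)(5) − (3)(4) = 3
B→C: (3)(0) − (-3)(5) = 15
C→D: (-3)(-3) − (-3)(0) = 9
D→E: (-3)(-3) − (0)(-3) = 9
E→F: (0)(-1) − (2)(-3) = 6
F→A: (2)(4) − (3)(-1) = 11
Σ = 53
Area = |Σ|/2 = 26.5.

26.5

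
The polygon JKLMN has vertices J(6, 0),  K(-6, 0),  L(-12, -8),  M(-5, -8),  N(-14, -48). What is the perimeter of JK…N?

|JK| = √((-12)² + (0)²) = √144 = 12
|KL| = √((-6)² + (-8)²) = √100 = 10
|LM| = √((7)² + (0)²) = √49 = 7
|MN| = √((-9)² + (-40)²) = √1681 = 41
|NJ| = √((20)² + (48)²) = √2704 = 52
Perimeter = 12 + 10 + 7 + 41 + 52 = 122.

122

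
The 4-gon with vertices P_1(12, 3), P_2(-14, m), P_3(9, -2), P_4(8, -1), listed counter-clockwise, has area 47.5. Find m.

Write out the shoelace sum; only the two edges meeting at P_2 involve m:
2·Area = [(12·m − (-14)·3) + ((-14)·(-2) − 9·m)] + 43
       = 3·m + 113 = 95
⇒ m = -6.

-6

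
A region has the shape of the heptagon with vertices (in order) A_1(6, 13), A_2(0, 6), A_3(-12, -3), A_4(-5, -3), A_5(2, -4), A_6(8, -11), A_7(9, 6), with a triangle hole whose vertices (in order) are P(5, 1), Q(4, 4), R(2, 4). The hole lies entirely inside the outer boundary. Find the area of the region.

193.5

Outer boundary:
Apply Gauss's area formula: 2A = Σ (x_i·y_{i+1} − x_{i+1}·y_i), indices taken mod 7.
A_1→A_2: (6)(6) − (0)(13) = 36
A_2→A_3: (0)(-3) − (-12)(6) = 72
A_3→A_4: (-12)(-3) − (-5)(-3) = 21
A_4→A_5: (-5)(-4) − (2)(-3) = 26
A_5→A_6: (2)(-11) − (8)(-4) = 10
A_6→A_7: (8)(6) − (9)(-11) = 147
A_7→A_1: (9)(13) − (6)(6) = 81
Σ = 393
Area = |Σ|/2 = 196.5.
Hole:
Apply the shoelace formula: 2A = Σ (x_i·y_{i+1} − x_{i+1}·y_i), indices taken mod 3.
P→Q: (5)(4) − (4)(1) = 16
Q→R: (4)(4) − (2)(4) = 8
R→P: (2)(1) − (5)(4) = -18
Σ = 6
Area = |Σ|/2 = 3.
Net area = 196.5 − 3 = 193.5.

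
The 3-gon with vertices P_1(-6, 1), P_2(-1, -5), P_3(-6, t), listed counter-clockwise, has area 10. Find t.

Write out the shoelace sum; only the two edges meeting at P_3 involve t:
2·Area = [((-1)·t − (-6)·(-5)) + ((-6)·1 − (-6)·t)] + 31
       = 5·t + -5 = 20
⇒ t = 5.

5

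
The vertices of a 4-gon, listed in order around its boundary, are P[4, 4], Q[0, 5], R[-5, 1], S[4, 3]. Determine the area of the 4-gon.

15

Σ = (20) + (25) + (-19) + (4) = 30
Area = |Σ|/2 = 15.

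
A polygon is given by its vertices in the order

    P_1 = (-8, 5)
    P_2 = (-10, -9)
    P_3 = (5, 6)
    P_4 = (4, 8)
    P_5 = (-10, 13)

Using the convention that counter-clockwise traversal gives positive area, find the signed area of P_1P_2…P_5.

Apply the surveyor's formula: 2A = Σ (x_i·y_{i+1} − x_{i+1}·y_i), indices taken mod 5.
Cross-terms: 122, -15, 16, 132, 54  ⇒  Σ = 309
Signed area = Σ/2 = 154.5 (positive ⇒ counter-clockwise traversal).

154.5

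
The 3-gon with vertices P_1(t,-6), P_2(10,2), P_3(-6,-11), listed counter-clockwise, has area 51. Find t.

The doubled signed area Σ (x_i y_{i+1} − x_{i+1} y_i) is linear in t.
With t=0 it equals -2; the coefficient of t is 13 (from the two edges through P_1).
So 13·t + -2 = 2·51 = 102 ⇒ t = 8.

8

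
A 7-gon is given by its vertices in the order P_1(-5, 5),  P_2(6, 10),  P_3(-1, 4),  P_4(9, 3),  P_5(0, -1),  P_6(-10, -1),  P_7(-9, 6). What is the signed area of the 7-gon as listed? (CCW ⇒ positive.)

Apply the shoelace formula: 2A = Σ (x_i·y_{i+1} − x_{i+1}·y_i), indices taken mod 7.
Σ = (-80) + (34) + (-39) + (-9) + (-10) + (-69) + (-15) = -188
Signed area = Σ/2 = -94 (negative ⇒ clockwise traversal).

-94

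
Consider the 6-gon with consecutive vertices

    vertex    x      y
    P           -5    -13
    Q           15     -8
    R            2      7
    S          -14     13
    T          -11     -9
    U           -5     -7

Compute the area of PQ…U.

Cross-terms: 235, 121, 124, 269, 32, 30  ⇒  Σ = 811
Area = |Σ|/2 = 405.5.

405.5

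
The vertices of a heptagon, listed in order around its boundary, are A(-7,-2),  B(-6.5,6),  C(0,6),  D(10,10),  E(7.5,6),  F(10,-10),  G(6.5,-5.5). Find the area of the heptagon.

Apply the surveyor's formula: 2A = Σ (x_i·y_{i+1} − x_{i+1}·y_i), indices taken mod 7.
Cross-terms: -55, -39, -60, -15, -135, 10, -51.5  ⇒  Σ = -345.5
Area = |Σ|/2 = 172.75.

172.75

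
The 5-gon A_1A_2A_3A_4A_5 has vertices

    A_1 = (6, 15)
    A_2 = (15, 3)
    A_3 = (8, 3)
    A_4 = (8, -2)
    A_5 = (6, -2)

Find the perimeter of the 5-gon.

|A_1A_2| = √((9)² + (-12)²) = √225 = 15
|A_2A_3| = √((-7)² + (0)²) = √49 = 7
|A_3A_4| = √((0)² + (-5)²) = √25 = 5
|A_4A_5| = √((-2)² + (0)²) = √4 = 2
|A_5A_1| = √((0)² + (17)²) = √289 = 17
Perimeter = 15 + 7 + 5 + 2 + 17 = 46.

46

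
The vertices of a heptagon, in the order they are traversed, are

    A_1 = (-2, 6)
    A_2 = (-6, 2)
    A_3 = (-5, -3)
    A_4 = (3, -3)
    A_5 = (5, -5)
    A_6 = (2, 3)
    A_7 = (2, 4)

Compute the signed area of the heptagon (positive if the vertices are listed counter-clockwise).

Σ = (32) + (28) + (24) + (0) + (25) + (2) + (20) = 131
Signed area = Σ/2 = 65.5 (positive ⇒ counter-clockwise traversal).

65.5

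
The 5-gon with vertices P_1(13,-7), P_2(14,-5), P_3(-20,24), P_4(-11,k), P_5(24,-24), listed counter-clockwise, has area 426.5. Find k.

2

Write out the shoelace sum; only the two edges meeting at P_4 involve k:
2·Area = [((-20)·k − (-11)·24) + ((-11)·(-24) − 24·k)] + 413
       = -44·k + 941 = 853
⇒ k = 2.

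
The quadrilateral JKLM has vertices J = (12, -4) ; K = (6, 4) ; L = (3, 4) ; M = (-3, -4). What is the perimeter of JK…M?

38

|JK| = √((-6)² + (8)²) = √100 = 10
|KL| = √((-3)² + (0)²) = √9 = 3
|LM| = √((-6)² + (-8)²) = √100 = 10
|MJ| = √((15)² + (0)²) = √225 = 15
Perimeter = 10 + 3 + 10 + 15 = 38.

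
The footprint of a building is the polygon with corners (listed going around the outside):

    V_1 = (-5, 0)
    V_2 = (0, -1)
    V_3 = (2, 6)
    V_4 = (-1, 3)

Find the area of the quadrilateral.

17

Apply the shoelace (surveyor's) formula: 2A = Σ (x_i·y_{i+1} − x_{i+1}·y_i), indices taken mod 4.
V_1→V_2: (-5)(-1) − (0)(0) = 5
V_2→V_3: (0)(6) − (2)(-1) = 2
V_3→V_4: (2)(3) − (-1)(6) = 12
V_4→V_1: (-1)(0) − (-5)(3) = 15
Σ = 34
Area = |Σ|/2 = 17.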